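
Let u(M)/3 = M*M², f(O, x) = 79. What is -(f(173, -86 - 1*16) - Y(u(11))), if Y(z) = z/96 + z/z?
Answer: -1165/32 ≈ -36.406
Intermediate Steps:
u(M) = 3*M³ (u(M) = 3*(M*M²) = 3*M³)
Y(z) = 1 + z/96 (Y(z) = z*(1/96) + 1 = z/96 + 1 = 1 + z/96)
-(f(173, -86 - 1*16) - Y(u(11))) = -(79 - (1 + (3*11³)/96)) = -(79 - (1 + (3*1331)/96)) = -(79 - (1 + (1/96)*3993)) = -(79 - (1 + 1331/32)) = -(79 - 1*1363/32) = -(79 - 1363/32) = -1*1165/32 = -1165/32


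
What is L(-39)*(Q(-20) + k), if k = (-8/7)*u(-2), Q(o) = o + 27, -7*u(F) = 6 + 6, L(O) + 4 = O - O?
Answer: -1756/49 ≈ -35.837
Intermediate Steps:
L(O) = -4 (L(O) = -4 + (O - O) = -4 + 0 = -4)
u(F) = -12/7 (u(F) = -(6 + 6)/7 = -⅐*12 = -12/7)
Q(o) = 27 + o
k = 96/49 (k = (-8/7)*(-12/7) = ((⅐)*(-8))*(-12/7) = -8/7*(-12/7) = 96/49 ≈ 1.9592)
L(-39)*(Q(-20) + k) = -4*((27 - 20) + 96/49) = -4*(7 + 96/49) = -4*439/49 = -1756/49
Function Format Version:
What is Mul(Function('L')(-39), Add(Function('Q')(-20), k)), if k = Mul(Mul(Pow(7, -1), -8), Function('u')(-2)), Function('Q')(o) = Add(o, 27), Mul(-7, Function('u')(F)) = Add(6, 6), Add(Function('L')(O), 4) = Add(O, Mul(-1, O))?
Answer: Rational(-1756, 49) ≈ -35.837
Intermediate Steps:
Function('L')(O) = -4 (Function('L')(O) = Add(-4, Add(O, Mul(-1, O))) = Add(-4, 0) = -4)
Function('u')(F) = Rational(-12, 7) (Function('u')(F) = Mul(Rational(-1, 7), Add(6, 6)) = Mul(Rational(-1, 7), 12) = Rational(-12, 7))
Function('Q')(o) = Add(27, o)
k = Rational(96, 49) (k = Mul(Mul(Pow(7, -1), -8), Rational(-12, 7)) = Mul(Mul(Rational(1, 7), -8), Rational(-12, 7)) = Mul(Rational(-8, 7), Rational(-12, 7)) = Rational(96, 49) ≈ 1.9592)
Mul(Function('L')(-39), Add(Function('Q')(-20), k)) = Mul(-4, Add(Add(27, -20), Rational(96, 49))) = Mul(-4, Add(7, Rational(96, 49))) = Mul(-4, Rational(439, 49)) = Rational(-1756, 49)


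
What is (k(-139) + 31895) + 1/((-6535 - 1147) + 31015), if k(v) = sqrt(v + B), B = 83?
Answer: 744206036/23333 + 2*I*sqrt(14) ≈ 31895.0 + 7.4833*I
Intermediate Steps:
k(v) = sqrt(83 + v) (k(v) = sqrt(v + 83) = sqrt(83 + v))
(k(-139) + 31895) + 1/((-6535 - 1147) + 31015) = (sqrt(83 - 139) + 31895) + 1/((-6535 - 1147) + 31015) = (sqrt(-56) + 31895) + 1/(-7682 + 31015) = (2*I*sqrt(14) + 31895) + 1/23333 = (31895 + 2*I*sqrt(14)) + 1/23333 = 744206036/23333 + 2*I*sqrt(14)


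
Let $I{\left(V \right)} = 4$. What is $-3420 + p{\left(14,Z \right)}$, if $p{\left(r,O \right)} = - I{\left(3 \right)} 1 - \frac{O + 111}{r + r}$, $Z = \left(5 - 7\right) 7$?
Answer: $- \frac{95969}{28} \approx -3427.5$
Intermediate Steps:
$Z = -14$ ($Z = \left(-2\right) 7 = -14$)
$p{\left(r,O \right)} = -4 - \frac{111 + O}{2 r}$ ($p{\left(r,O \right)} = \left(-1\right) 4 \cdot 1 - \frac{O + 111}{r + r} = \left(-4\right) 1 - \frac{111 + O}{2 r} = -4 - \left(111 + O\right) \frac{1}{2 r} = -4 - \frac{111 + O}{2 r}$)
$-3420 + p{\left(14,Z \right)} = -3420 + \frac{-111 - -14 - 112}{2 \cdot 14} = -3420 + \frac{1}{2} \cdot \frac{1}{14} \left(-111 + 14 - 112\right) = -3420 + \frac{1}{2} \cdot \frac{1}{14} \left(-209\right) = -3420 - \frac{209}{28} = - \frac{95969}{28}$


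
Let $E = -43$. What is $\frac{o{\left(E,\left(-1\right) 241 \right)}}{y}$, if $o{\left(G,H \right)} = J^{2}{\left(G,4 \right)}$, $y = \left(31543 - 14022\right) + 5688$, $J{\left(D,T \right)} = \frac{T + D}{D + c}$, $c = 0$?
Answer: $\frac{1521}{42913441} \approx 3.5443 \cdot 10^{-5}$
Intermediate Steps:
$J{\left(D,T \right)} = \frac{D + T}{D}$ ($J{\left(D,T \right)} = \frac{T + D}{D + 0} = \frac{D + T}{D}$)
$y = 23209$ ($y = 17521 + 5688 = 23209$)
$o{\left(G,H \right)} = \frac{\left(4 + G\right)^{2}}{G^{2}}$ ($o{\left(G,H \right)} = \left(\frac{G + 4}{G}\right)^{2} = \left(\frac{4 + G}{G}\right)^{2} = \frac{\left(4 + G\right)^{2}}{G^{2}}$)
$\frac{o{\left(E,\left(-1\right) 241 \right)}}{y} = \frac{\frac{1}{1849} \left(4 - 43\right)^{2}}{23209} = \frac{\left(-39\right)^{2}}{1849} \cdot \frac{1}{23209} = \frac{1}{1849} \cdot 1521 \cdot \frac{1}{23209} = \frac{1521}{1849} \cdot \frac{1}{23209} = \frac{1521}{42913441}$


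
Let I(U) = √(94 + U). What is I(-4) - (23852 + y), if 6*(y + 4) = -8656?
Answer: -67216/3 + 3*√10 ≈ -22396.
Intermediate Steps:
y = -4340/3 (y = -4 + (⅙)*(-8656) = -4 - 4328/3 = -4340/3 ≈ -1446.7)
I(-4) - (23852 + y) = √(94 - 4) - (23852 - 4340/3) = √90 - 1*67216/3 = 3*√10 - 67216/3 = -67216/3 + 3*√10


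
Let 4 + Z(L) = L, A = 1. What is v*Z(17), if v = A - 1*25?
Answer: -312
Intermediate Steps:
v = -24 (v = 1 - 1*25 = 1 - 25 = -24)
Z(L) = -4 + L
v*Z(17) = -24*(-4 + 17) = -24*13 = -312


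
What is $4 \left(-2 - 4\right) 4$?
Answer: $-96$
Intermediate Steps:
$4 \left(-2 - 4\right) 4 = 4 \left(\left(-6\right) 4\right) = 4 \left(-24\right) = -96$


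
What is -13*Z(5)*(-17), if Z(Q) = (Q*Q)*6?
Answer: 33150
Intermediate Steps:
Z(Q) = 6*Q**2 (Z(Q) = Q**2*6 = 6*Q**2)
-13*Z(5)*(-17) = -78*5**2*(-17) = -78*25*(-17) = -13*150*(-17) = -1950*(-17) = 33150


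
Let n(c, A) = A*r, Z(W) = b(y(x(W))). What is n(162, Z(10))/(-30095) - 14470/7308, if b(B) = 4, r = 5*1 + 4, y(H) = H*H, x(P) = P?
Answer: -217868869/109967130 ≈ -1.9812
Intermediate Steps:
y(H) = H²
r = 9 (r = 5 + 4 = 9)
Z(W) = 4
n(c, A) = 9*A (n(c, A) = A*9 = 9*A)
n(162, Z(10))/(-30095) - 14470/7308 = (9*4)/(-30095) - 14470/7308 = 36*(-1/30095) - 14470*1/7308 = -36/30095 - 7235/3654 = -217868869/109967130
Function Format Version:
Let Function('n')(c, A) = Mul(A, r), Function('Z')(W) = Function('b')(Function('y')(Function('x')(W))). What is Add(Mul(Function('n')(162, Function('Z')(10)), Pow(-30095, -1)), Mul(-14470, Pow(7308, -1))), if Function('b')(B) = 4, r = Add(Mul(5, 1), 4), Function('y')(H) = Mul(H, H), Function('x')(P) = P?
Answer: Rational(-217868869, 109967130) ≈ -1.9812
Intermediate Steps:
Function('y')(H) = Pow(H, 2)
r = 9 (r = Add(5, 4) = 9)
Function('Z')(W) = 4
Function('n')(c, A) = Mul(9, A) (Function('n')(c, A) = Mul(A, 9) = Mul(9, A))
Add(Mul(Function('n')(162, Function('Z')(10)), Pow(-30095, -1)), Mul(-14470, Pow(7308, -1))) = Add(Mul(Mul(9, 4), Pow(-30095, -1)), Mul(-14470, Pow(7308, -1))) = Add(Mul(36, Rational(-1, 30095)), Mul(-14470, Rational(1, 7308))) = Add(Rational(-36, 30095), Rational(-7235, 3654)) = Rational(-217868869, 109967130)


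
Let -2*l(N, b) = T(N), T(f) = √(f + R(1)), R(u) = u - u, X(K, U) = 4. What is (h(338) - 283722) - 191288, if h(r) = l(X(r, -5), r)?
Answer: -475011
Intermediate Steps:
R(u) = 0
T(f) = √f (T(f) = √(f + 0) = √f)
l(N, b) = -√N/2
h(r) = -1 (h(r) = -√4/2 = -½*2 = -1)
(h(338) - 283722) - 191288 = (-1 - 283722) - 191288 = -283723 - 191288 = -475011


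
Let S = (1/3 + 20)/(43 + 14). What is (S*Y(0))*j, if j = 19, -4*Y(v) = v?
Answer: 0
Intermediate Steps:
Y(v) = -v/4
S = 61/171 (S = (⅓ + 20)/57 = (61/3)*(1/57) = 61/171 ≈ 0.35673)
(S*Y(0))*j = (61*(-¼*0)/171)*19 = ((61/171)*0)*19 = 0*19 = 0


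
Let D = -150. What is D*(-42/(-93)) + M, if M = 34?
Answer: -1046/31 ≈ -33.742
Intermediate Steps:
D*(-42/(-93)) + M = -(-6300)/(-93) + 34 = -(-6300)*(-1)/93 + 34 = -150*14/31 + 34 = -2100/31 + 34 = -1046/31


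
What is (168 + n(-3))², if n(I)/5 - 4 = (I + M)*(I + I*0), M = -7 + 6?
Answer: 61504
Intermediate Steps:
M = -1
n(I) = 20 + 5*I*(-1 + I) (n(I) = 20 + 5*((I - 1)*(I + I*0)) = 20 + 5*((-1 + I)*(I + 0)) = 20 + 5*((-1 + I)*I) = 20 + 5*(I*(-1 + I)) = 20 + 5*I*(-1 + I))
(168 + n(-3))² = (168 + (20 - 5*(-3) + 5*(-3)²))² = (168 + (20 + 15 + 5*9))² = (168 + (20 + 15 + 45))² = (168 + 80)² = 248² = 61504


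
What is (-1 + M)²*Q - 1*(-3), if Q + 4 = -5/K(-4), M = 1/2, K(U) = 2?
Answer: 11/8 ≈ 1.3750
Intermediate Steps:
M = ½ ≈ 0.50000
Q = -13/2 (Q = -4 - 5/2 = -13/2 ≈ -6.5000)
(-1 + M)²*Q - 1*(-3) = (-1 + ½)²*(-13/2) - 1*(-3) = (-½)²*(-13/2) + 3 = (¼)*(-13/2) + 3 = -13/8 + 3 = 11/8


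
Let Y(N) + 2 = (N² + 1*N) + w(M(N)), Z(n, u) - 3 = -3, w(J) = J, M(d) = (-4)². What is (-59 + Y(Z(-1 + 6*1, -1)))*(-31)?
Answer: 1395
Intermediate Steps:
M(d) = 16
Z(n, u) = 0 (Z(n, u) = 3 - 3 = 0)
Y(N) = 14 + N + N² (Y(N) = -2 + ((N² + 1*N) + 16) = -2 + ((N² + N) + 16) = -2 + ((N + N²) + 16) = -2 + (16 + N + N²) = 14 + N + N²)
(-59 + Y(Z(-1 + 6*1, -1)))*(-31) = (-59 + (14 + 0 + 0²))*(-31) = (-59 + (14 + 0 + 0))*(-31) = (-59 + 14)*(-31) = -45*(-31) = 1395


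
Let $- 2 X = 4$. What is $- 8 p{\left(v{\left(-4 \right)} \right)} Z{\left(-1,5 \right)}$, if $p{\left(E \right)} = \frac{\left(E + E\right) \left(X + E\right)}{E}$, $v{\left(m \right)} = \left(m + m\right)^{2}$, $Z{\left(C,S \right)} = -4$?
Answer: $3968$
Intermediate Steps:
$X = -2$ ($X = \left(- \frac{1}{2}\right) 4 = -2$)
$v{\left(m \right)} = 4 m^{2}$ ($v{\left(m \right)} = \left(2 m\right)^{2} = 4 m^{2}$)
$p{\left(E \right)} = -4 + 2 E$ ($p{\left(E \right)} = \frac{\left(E + E\right) \left(-2 + E\right)}{E} = \frac{2 E \left(-2 + E\right)}{E} = -4 + 2 E$)
$- 8 p{\left(v{\left(-4 \right)} \right)} Z{\left(-1,5 \right)} = - 8 \left(-4 + 2 \cdot 4 \left(-4\right)^{2}\right) \left(-4\right) = - 8 \left(-4 + 2 \cdot 4 \cdot 16\right) \left(-4\right) = - 8 \left(-4 + 2 \cdot 64\right) \left(-4\right) = - 8 \left(-4 + 128\right) \left(-4\right) = \left(-8\right) 124 \left(-4\right) = \left(-992\right) \left(-4\right) = 3968$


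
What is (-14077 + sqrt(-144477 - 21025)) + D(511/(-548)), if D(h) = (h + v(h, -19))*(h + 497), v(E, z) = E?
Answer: -2252602499/150152 + I*sqrt(165502) ≈ -15002.0 + 406.82*I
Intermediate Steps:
D(h) = 2*h*(497 + h) (D(h) = (h + h)*(h + 497) = (2*h)*(497 + h) = 2*h*(497 + h))
(-14077 + sqrt(-144477 - 21025)) + D(511/(-548)) = (-14077 + sqrt(-144477 - 21025)) + 2*(511/(-548))*(497 + 511/(-548)) = (-14077 + sqrt(-165502)) + 2*(511*(-1/548))*(497 + 511*(-1/548)) = (-14077 + I*sqrt(165502)) + 2*(-511/548)*(497 - 511/548) = (-14077 + I*sqrt(165502)) + 2*(-511/548)*(271845/548) = (-14077 + I*sqrt(165502)) - 138912795/150152 = -2252602499/150152 + I*sqrt(165502)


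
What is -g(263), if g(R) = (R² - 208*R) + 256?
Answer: -14721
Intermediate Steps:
g(R) = 256 + R² - 208*R
-g(263) = -(256 + 263² - 208*263) = -(256 + 69169 - 54704) = -1*14721 = -14721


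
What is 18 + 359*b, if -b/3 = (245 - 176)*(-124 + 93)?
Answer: 2303721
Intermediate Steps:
b = 6417 (b = -3*(245 - 176)*(-124 + 93) = -207*(-31) = -3*(-2139) = 6417)
18 + 359*b = 18 + 359*6417 = 18 + 2303703 = 2303721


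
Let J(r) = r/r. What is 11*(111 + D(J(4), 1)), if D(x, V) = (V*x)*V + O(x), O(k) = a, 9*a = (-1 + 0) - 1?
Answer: 11066/9 ≈ 1229.6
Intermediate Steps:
a = -2/9 (a = ((-1 + 0) - 1)/9 = (-1 - 1)/9 = (⅑)*(-2) = -2/9 ≈ -0.22222)
O(k) = -2/9
J(r) = 1
D(x, V) = -2/9 + x*V² (D(x, V) = (V*x)*V - 2/9 = x*V² - 2/9 = -2/9 + x*V²)
11*(111 + D(J(4), 1)) = 11*(111 + (-2/9 + 1*1²)) = 11*(111 + (-2/9 + 1*1)) = 11*(111 + (-2/9 + 1)) = 11*(111 + 7/9) = 11*(1006/9) = 11066/9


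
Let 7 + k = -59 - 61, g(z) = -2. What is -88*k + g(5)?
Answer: 11174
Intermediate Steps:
k = -127 (k = -7 + (-59 - 61) = -7 - 120 = -127)
-88*k + g(5) = -88*(-127) - 2 = 11176 - 2 = 11174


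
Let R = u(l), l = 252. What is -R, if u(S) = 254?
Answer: -254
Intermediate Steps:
R = 254
-R = -1*254 = -254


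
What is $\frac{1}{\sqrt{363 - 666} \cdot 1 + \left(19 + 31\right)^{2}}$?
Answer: $\frac{2500}{6250303} - \frac{i \sqrt{303}}{6250303} \approx 0.00039998 - 2.785 \cdot 10^{-6} i$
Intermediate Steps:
$\frac{1}{\sqrt{363 - 666} \cdot 1 + \left(19 + 31\right)^{2}} = \frac{1}{\sqrt{-303} \cdot 1 + 50^{2}} = \frac{1}{i \sqrt{303} \cdot 1 + 2500} = \frac{1}{i \sqrt{303} + 2500} = \frac{1}{2500 + i \sqrt{303}}$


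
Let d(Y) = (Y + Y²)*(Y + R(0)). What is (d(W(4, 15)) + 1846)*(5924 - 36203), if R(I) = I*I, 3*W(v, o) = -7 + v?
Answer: -55895034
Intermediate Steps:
W(v, o) = -7/3 + v/3 (W(v, o) = (-7 + v)/3 = -7/3 + v/3)
R(I) = I²
d(Y) = Y*(Y + Y²) (d(Y) = (Y + Y²)*(Y + 0²) = (Y + Y²)*(Y + 0) = (Y + Y²)*Y = Y*(Y + Y²))
(d(W(4, 15)) + 1846)*(5924 - 36203) = ((-7/3 + (⅓)*4)²*(1 + (-7/3 + (⅓)*4)) + 1846)*(5924 - 36203) = ((-7/3 + 4/3)²*(1 + (-7/3 + 4/3)) + 1846)*(-30279) = ((-1)²*(1 - 1) + 1846)*(-30279) = (1*0 + 1846)*(-30279) = (0 + 1846)*(-30279) = 1846*(-30279) = -55895034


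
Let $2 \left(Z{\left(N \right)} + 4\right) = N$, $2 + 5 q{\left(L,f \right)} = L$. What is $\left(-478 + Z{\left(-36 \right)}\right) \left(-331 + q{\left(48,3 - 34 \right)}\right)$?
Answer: $160900$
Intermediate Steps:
$q{\left(L,f \right)} = - \frac{2}{5} + \frac{L}{5}$
$Z{\left(N \right)} = -4 + \frac{N}{2}$
$\left(-478 + Z{\left(-36 \right)}\right) \left(-331 + q{\left(48,3 - 34 \right)}\right) = \left(-478 + \left(-4 + \frac{1}{2} \left(-36\right)\right)\right) \left(-331 + \left(- \frac{2}{5} + \frac{1}{5} \cdot 48\right)\right) = \left(-478 - 22\right) \left(-331 + \left(- \frac{2}{5} + \frac{48}{5}\right)\right) = \left(-478 - 22\right) \left(-331 + \frac{46}{5}\right) = \left(-500\right) \left(- \frac{1609}{5}\right) = 160900$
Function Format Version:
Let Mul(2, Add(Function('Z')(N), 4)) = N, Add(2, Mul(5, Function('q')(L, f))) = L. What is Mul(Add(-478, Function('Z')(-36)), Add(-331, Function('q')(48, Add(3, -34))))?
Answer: 160900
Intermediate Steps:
Function('q')(L, f) = Add(Rational(-2, 5), Mul(Rational(1, 5), L))
Function('Z')(N) = Add(-4, Mul(Rational(1, 2), N))
Mul(Add(-478, Function('Z')(-36)), Add(-331, Function('q')(48, Add(3, -34)))) = Mul(Add(-478, Add(-4, Mul(Rational(1, 2), -36))), Add(-331, Add(Rational(-2, 5), Mul(Rational(1, 5), 48)))) = Mul(Add(-478, Add(-4, -18)), Add(-331, Add(Rational(-2, 5), Rational(48, 5)))) = Mul(Add(-478, -22), Add(-331, Rational(46, 5))) = Mul(-500, Rational(-1609, 5)) = 160900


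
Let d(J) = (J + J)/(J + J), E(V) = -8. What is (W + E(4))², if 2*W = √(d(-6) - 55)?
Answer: 101/2 - 24*I*√6 ≈ 50.5 - 58.788*I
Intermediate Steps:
d(J) = 1 (d(J) = (2*J)/((2*J)) = (2*J)*(1/(2*J)) = 1)
W = 3*I*√6/2 (W = √(1 - 55)/2 = √(-54)/2 = (3*I*√6)/2 = 3*I*√6/2 ≈ 3.6742*I)
(W + E(4))² = (3*I*√6/2 - 8)² = (-8 + 3*I*√6/2)²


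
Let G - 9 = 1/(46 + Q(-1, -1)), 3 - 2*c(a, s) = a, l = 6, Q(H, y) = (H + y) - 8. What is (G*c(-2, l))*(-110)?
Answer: -89375/36 ≈ -2482.6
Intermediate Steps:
Q(H, y) = -8 + H + y
c(a, s) = 3/2 - a/2
G = 325/36 (G = 9 + 1/(46 + (-8 - 1 - 1)) = 9 + 1/(46 - 10) = 9 + 1/36 = 325/36 ≈ 9.0278)
(G*c(-2, l))*(-110) = (325*(3/2 - ½*(-2))/36)*(-110) = (325*(3/2 + 1)/36)*(-110) = ((325/36)*(5/2))*(-110) = (1625/72)*(-110) = -89375/36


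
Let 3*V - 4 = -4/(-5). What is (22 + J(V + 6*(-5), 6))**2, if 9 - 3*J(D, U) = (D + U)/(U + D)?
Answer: 5476/9 ≈ 608.44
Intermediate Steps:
V = 8/5 (V = 4/3 + (-4/(-5))/3 = 4/3 + (-4*(-1/5))/3 = 4/3 + (1/3)*(4/5) = 4/3 + 4/15 = 8/5 ≈ 1.6000)
J(D, U) = 8/3 (J(D, U) = 3 - (D + U)/(3*(U + D)) = 3 - (D + U)/(3*(D + U)) = 3 - 1/3*1 = 3 - 1/3 = 8/3)
(22 + J(V + 6*(-5), 6))**2 = (22 + 8/3)**2 = (74/3)**2 = 5476/9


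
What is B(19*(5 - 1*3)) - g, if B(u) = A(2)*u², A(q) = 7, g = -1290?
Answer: 11398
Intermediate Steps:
B(u) = 7*u²
B(19*(5 - 1*3)) - g = 7*(19*(5 - 1*3))² - 1*(-1290) = 7*(19*(5 - 3))² + 1290 = 7*(19*2)² + 1290 = 7*38² + 1290 = 7*1444 + 1290 = 10108 + 1290 = 11398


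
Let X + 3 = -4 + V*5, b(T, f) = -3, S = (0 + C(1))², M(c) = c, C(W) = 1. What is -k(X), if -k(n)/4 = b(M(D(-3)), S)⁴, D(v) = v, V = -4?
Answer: 324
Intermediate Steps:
S = 1 (S = (0 + 1)² = 1² = 1)
X = -27 (X = -3 + (-4 - 4*5) = -3 + (-4 - 20) = -3 - 24 = -27)
k(n) = -324 (k(n) = -4*(-3)⁴ = -4*81 = -324)
-k(X) = -1*(-324) = 324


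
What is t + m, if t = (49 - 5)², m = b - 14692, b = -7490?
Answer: -20246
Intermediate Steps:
m = -22182 (m = -7490 - 14692 = -22182)
t = 1936 (t = 44² = 1936)
t + m = 1936 - 22182 = -20246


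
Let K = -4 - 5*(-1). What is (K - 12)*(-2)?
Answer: 22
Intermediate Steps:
K = 1 (K = -4 + 5 = 1)
(K - 12)*(-2) = (1 - 12)*(-2) = -11*(-2) = 22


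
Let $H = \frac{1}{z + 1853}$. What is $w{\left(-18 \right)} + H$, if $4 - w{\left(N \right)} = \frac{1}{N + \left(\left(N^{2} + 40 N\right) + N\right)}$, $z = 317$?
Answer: $\frac{1876181}{468720} \approx 4.0028$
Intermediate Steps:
$w{\left(N \right)} = 4 - \frac{1}{N^{2} + 42 N}$ ($w{\left(N \right)} = 4 - \frac{1}{N + \left(\left(N^{2} + 40 N\right) + N\right)} = 4 - \frac{1}{N + \left(N^{2} + 41 N\right)} = 4 - \frac{1}{N^{2} + 42 N}$)
$H = \frac{1}{2170}$ ($H = \frac{1}{317 + 1853} = \frac{1}{2170} \approx 0.00046083$)
$w{\left(-18 \right)} + H = \frac{-1 + 4 \left(-18\right)^{2} + 168 \left(-18\right)}{\left(-18\right) \left(42 - 18\right)} + \frac{1}{2170} = - \frac{-1 + 4 \cdot 324 - 3024}{18 \cdot 24} + \frac{1}{2170} = \left(- \frac{1}{18}\right) \frac{1}{24} \left(-1 + 1296 - 3024\right) + \frac{1}{2170} = \left(- \frac{1}{18}\right) \frac{1}{24} \left(-1729\right) + \frac{1}{2170} = \frac{1729}{432} + \frac{1}{2170} = \frac{1876181}{468720}$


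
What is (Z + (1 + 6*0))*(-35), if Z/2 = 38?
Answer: -2695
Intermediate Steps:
Z = 76 (Z = 2*38 = 76)
(Z + (1 + 6*0))*(-35) = (76 + (1 + 6*0))*(-35) = (76 + (1 + 0))*(-35) = (76 + 1)*(-35) = 77*(-35) = -2695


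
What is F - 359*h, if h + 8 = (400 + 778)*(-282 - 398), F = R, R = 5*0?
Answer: 287576232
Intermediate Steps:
R = 0
F = 0
h = -801048 (h = -8 + (400 + 778)*(-282 - 398) = -8 + 1178*(-680) = -8 - 801040 = -801048)
F - 359*h = 0 - 359*(-801048) = 0 + 287576232 = 287576232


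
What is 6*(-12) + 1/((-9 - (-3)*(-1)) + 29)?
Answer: -1223/17 ≈ -71.941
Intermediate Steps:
6*(-12) + 1/((-9 - (-3)*(-1)) + 29) = -72 + 1/((-9 - 1*3) + 29) = -72 + 1/((-9 - 3) + 29) = -72 + 1/(-12 + 29) = -72 + 1/17 = -1223/17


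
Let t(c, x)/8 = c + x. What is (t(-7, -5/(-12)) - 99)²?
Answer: 207025/9 ≈ 23003.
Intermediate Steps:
t(c, x) = 8*c + 8*x (t(c, x) = 8*(c + x) = 8*c + 8*x)
(t(-7, -5/(-12)) - 99)² = ((8*(-7) + 8*(-5/(-12))) - 99)² = ((-56 + 8*(-5*(-1/12))) - 99)² = ((-56 + 8*(5/12)) - 99)² = ((-56 + 10/3) - 99)² = (-158/3 - 99)² = (-455/3)² = 207025/9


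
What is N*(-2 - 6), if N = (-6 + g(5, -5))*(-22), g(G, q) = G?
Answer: -176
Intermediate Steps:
N = 22 (N = (-6 + 5)*(-22) = -1*(-22) = 22)
N*(-2 - 6) = 22*(-2 - 6) = 22*(-8) = -176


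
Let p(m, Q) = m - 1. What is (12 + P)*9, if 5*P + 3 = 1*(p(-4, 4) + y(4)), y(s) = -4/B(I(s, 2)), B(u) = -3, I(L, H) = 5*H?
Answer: 96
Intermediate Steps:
p(m, Q) = -1 + m
y(s) = 4/3 (y(s) = -4/(-3) = -4*(-1/3) = 4/3)
P = -4/3 (P = -3/5 + (1*((-1 - 4) + 4/3))/5 = -3/5 + (1*(-5 + 4/3))/5 = -3/5 + (1*(-11/3))/5 = -3/5 + (1/5)*(-11/3) = -3/5 - 11/15 = -4/3 ≈ -1.3333)
(12 + P)*9 = (12 - 4/3)*9 = (32/3)*9 = 96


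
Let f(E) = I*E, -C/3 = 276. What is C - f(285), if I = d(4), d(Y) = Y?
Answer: -1968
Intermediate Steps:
C = -828 (C = -3*276 = -828)
I = 4
f(E) = 4*E
C - f(285) = -828 - 4*285 = -828 - 1*1140 = -828 - 1140 = -1968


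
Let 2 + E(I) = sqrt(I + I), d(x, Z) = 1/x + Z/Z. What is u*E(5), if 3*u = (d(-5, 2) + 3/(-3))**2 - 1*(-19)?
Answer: -952/75 + 476*sqrt(10)/75 ≈ 7.3766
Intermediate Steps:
d(x, Z) = 1 + 1/x (d(x, Z) = 1/x + 1 = 1 + 1/x)
E(I) = -2 + sqrt(2)*sqrt(I) (E(I) = -2 + sqrt(I + I) = -2 + sqrt(2*I) = -2 + sqrt(2)*sqrt(I))
u = 476/75 (u = (((1 - 5)/(-5) + 3/(-3))**2 - 1*(-19))/3 = ((-1/5*(-4) + 3*(-1/3))**2 + 19)/3 = ((4/5 - 1)**2 + 19)/3 = ((-1/5)**2 + 19)/3 = (1/25 + 19)/3 = (1/3)*(476/25) = 476/75 ≈ 6.3467)
u*E(5) = 476*(-2 + sqrt(2)*sqrt(5))/75 = 476*(-2 + sqrt(10))/75 = -952/75 + 476*sqrt(10)/75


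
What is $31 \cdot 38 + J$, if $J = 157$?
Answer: $1335$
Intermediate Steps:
$31 \cdot 38 + J = 31 \cdot 38 + 157 = 1178 + 157 = 1335$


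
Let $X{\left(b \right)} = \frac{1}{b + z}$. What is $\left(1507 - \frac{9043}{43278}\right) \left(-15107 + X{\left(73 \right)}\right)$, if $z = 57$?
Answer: $- \frac{128068279299827}{5626140} \approx -2.2763 \cdot 10^{7}$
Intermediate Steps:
$X{\left(b \right)} = \frac{1}{57 + b}$ ($X{\left(b \right)} = \frac{1}{b + 57} = \frac{1}{57 + b}$)
$\left(1507 - \frac{9043}{43278}\right) \left(-15107 + X{\left(73 \right)}\right) = \left(1507 - \frac{9043}{43278}\right) \left(-15107 + \frac{1}{57 + 73}\right) = \left(1507 - \frac{9043}{43278}\right) \left(-15107 + \frac{1}{130}\right) = \frac{65210903}{43278} \left(- \frac{1963909}{130}\right) = - \frac{128068279299827}{5626140}$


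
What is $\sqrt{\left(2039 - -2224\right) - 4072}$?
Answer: $\sqrt{191} \approx 13.82$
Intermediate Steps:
$\sqrt{\left(2039 - -2224\right) - 4072} = \sqrt{\left(2039 + 2224\right) - 4072} = \sqrt{4263 - 4072} = \sqrt{191}$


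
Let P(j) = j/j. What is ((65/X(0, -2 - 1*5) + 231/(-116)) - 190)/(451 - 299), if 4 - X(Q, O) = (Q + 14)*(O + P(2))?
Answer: -488077/387904 ≈ -1.2582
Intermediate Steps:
P(j) = 1
X(Q, O) = 4 - (1 + O)*(14 + Q) (X(Q, O) = 4 - (Q + 14)*(O + 1) = 4 - (14 + Q)*(1 + O) = 4 - (1 + O)*(14 + Q))
((65/X(0, -2 - 1*5) + 231/(-116)) - 190)/(451 - 299) = ((65/(-10 - 1*0 - 14*(-2 - 1*5) - 1*(-2 - 1*5)*0) + 231/(-116)) - 190)/(451 - 299) = ((65/(-10 + 0 - 14*(-2 - 5) - 1*(-2 - 5)*0) + 231*(-1/116)) - 190)/152 = ((65/(-10 + 0 - 14*(-7) - 1*(-7)*0) - 231/116) - 190)*(1/152) = ((65/(-10 + 0 + 98 + 0) - 231/116) - 190)*(1/152) = ((65/88 - 231/116) - 190)*(1/152) = (-3197/2552 - 190)*(1/152) = -488077/2552*1/152 = -488077/387904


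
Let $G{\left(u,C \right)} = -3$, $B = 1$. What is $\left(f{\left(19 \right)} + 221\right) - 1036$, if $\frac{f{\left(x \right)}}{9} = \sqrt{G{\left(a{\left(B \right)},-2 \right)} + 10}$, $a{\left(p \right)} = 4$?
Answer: $-815 + 9 \sqrt{7} \approx -791.19$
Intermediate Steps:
$f{\left(x \right)} = 9 \sqrt{7}$ ($f{\left(x \right)} = 9 \sqrt{-3 + 10} = 9 \sqrt{7}$)
$\left(f{\left(19 \right)} + 221\right) - 1036 = \left(9 \sqrt{7} + 221\right) - 1036 = \left(221 + 9 \sqrt{7}\right) - 1036 = -815 + 9 \sqrt{7}$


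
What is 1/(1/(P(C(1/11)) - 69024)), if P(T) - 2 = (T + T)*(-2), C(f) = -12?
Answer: -68974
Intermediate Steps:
P(T) = 2 - 4*T (P(T) = 2 + (T + T)*(-2) = 2 + (2*T)*(-2) = 2 - 4*T)
1/(1/(P(C(1/11)) - 69024)) = 1/(1/((2 - 4*(-12)) - 69024)) = 1/(1/((2 + 48) - 69024)) = 1/(1/(50 - 69024)) = 1/(1/(-68974)) = 1/(-1/68974) = -68974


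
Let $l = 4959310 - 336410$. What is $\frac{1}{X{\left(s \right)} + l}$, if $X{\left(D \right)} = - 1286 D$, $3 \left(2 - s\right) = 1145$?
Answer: $\frac{3}{15333454} \approx 1.9565 \cdot 10^{-7}$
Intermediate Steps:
$s = - \frac{1139}{3}$ ($s = 2 - \frac{1145}{3} = - \frac{1139}{3} \approx -379.67$)
$l = 4622900$
$\frac{1}{X{\left(s \right)} + l} = \frac{1}{\left(-1286\right) \left(- \frac{1139}{3}\right) + 4622900} = \frac{1}{\frac{1464754}{3} + 4622900} = \frac{1}{\frac{15333454}{3}} = \frac{3}{15333454}$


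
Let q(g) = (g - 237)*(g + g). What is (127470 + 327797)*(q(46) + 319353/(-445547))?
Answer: -3564499881655279/445547 ≈ -8.0003e+9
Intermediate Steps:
q(g) = 2*g*(-237 + g) (q(g) = (-237 + g)*(2*g) = 2*g*(-237 + g))
(127470 + 327797)*(q(46) + 319353/(-445547)) = (127470 + 327797)*(2*46*(-237 + 46) + 319353/(-445547)) = 455267*(2*46*(-191) + 319353*(-1/445547)) = 455267*(-17572 - 319353/445547) = 455267*(-7829471237/445547) = -3564499881655279/445547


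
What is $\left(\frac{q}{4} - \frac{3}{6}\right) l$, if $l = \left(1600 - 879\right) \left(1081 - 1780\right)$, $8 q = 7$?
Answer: $\frac{4535811}{32} \approx 1.4174 \cdot 10^{5}$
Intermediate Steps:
$q = \frac{7}{8}$ ($q = \frac{1}{8} \cdot 7 = \frac{7}{8} \approx 0.875$)
$l = -503979$ ($l = 721 \left(-699\right) = -503979$)
$\left(\frac{q}{4} - \frac{3}{6}\right) l = \left(\frac{7}{8 \cdot 4} - \frac{3}{6}\right) \left(-503979\right) = \left(\frac{7}{8} \cdot \frac{1}{4} - \frac{1}{2}\right) \left(-503979\right) = \left(\frac{7}{32} - \frac{1}{2}\right) \left(-503979\right) = \left(- \frac{9}{32}\right) \left(-503979\right) = \frac{4535811}{32}$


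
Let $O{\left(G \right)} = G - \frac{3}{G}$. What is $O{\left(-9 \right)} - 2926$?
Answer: $- \frac{8804}{3} \approx -2934.7$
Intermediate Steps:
$O{\left(-9 \right)} - 2926 = \left(-9 - \frac{3}{-9}\right) - 2926 = \left(-9 - - \frac{1}{3}\right) - 2926 = \left(-9 + \frac{1}{3}\right) - 2926 = - \frac{26}{3} - 2926 = - \frac{8804}{3}$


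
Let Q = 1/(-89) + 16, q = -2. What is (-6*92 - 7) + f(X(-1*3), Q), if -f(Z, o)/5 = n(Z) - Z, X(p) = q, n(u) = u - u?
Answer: -569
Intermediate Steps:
n(u) = 0
X(p) = -2
Q = 1423/89 (Q = -1/89 + 16 = 1423/89 ≈ 15.989)
f(Z, o) = 5*Z (f(Z, o) = -5*(0 - Z) = -(-5)*Z = 5*Z)
(-6*92 - 7) + f(X(-1*3), Q) = (-6*92 - 7) + 5*(-2) = (-552 - 7) - 10 = -559 - 10 = -569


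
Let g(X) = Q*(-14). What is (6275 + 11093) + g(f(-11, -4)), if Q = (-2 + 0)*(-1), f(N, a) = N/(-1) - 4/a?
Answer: 17340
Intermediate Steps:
f(N, a) = -N - 4/a (f(N, a) = N*(-1) - 4/a = -N - 4/a)
Q = 2 (Q = -2*(-1) = 2)
g(X) = -28 (g(X) = 2*(-14) = -28)
(6275 + 11093) + g(f(-11, -4)) = (6275 + 11093) - 28 = 17368 - 28 = 17340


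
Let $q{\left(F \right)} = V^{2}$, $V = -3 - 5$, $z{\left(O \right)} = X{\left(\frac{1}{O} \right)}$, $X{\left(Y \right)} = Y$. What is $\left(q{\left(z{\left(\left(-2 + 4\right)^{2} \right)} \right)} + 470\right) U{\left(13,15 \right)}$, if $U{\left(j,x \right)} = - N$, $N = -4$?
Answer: $2136$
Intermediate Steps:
$U{\left(j,x \right)} = 4$ ($U{\left(j,x \right)} = \left(-1\right) \left(-4\right) = 4$)
$z{\left(O \right)} = \frac{1}{O}$
$V = -8$ ($V = -3 - 5 = -8$)
$q{\left(F \right)} = 64$ ($q{\left(F \right)} = \left(-8\right)^{2} = 64$)
$\left(q{\left(z{\left(\left(-2 + 4\right)^{2} \right)} \right)} + 470\right) U{\left(13,15 \right)} = \left(64 + 470\right) 4 = 534 \cdot 4 = 2136$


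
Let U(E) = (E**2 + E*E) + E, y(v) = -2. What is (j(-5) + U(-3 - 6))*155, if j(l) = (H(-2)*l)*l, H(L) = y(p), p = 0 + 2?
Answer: 15965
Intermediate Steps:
p = 2
H(L) = -2
U(E) = E + 2*E**2 (U(E) = (E**2 + E**2) + E = 2*E**2 + E = E + 2*E**2)
j(l) = -2*l**2 (j(l) = (-2*l)*l = -2*l**2)
(j(-5) + U(-3 - 6))*155 = (-2*(-5)**2 + (-3 - 6)*(1 + 2*(-3 - 6)))*155 = (-2*25 - 9*(1 + 2*(-9)))*155 = (-50 - 9*(1 - 18))*155 = (-50 - 9*(-17))*155 = (-50 + 153)*155 = 103*155 = 15965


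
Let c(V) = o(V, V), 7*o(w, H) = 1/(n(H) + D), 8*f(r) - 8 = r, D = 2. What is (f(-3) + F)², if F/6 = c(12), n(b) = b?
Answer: 72361/153664 ≈ 0.47090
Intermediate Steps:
f(r) = 1 + r/8
o(w, H) = 1/(7*(2 + H)) (o(w, H) = 1/(7*(H + 2)) = 1/(7*(2 + H)))
c(V) = 1/(7*(2 + V))
F = 3/49 (F = 6*(1/(7*(2 + 12))) = 6*((⅐)/14) = 6*((⅐)*(1/14)) = 6*(1/98) = 3/49 ≈ 0.061224)
(f(-3) + F)² = ((1 + (⅛)*(-3)) + 3/49)² = ((1 - 3/8) + 3/49)² = (5/8 + 3/49)² = (269/392)² = 72361/153664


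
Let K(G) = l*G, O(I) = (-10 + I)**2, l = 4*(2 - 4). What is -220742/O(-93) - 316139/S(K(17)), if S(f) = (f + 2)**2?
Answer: -7317562003/190495204 ≈ -38.413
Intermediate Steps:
l = -8 (l = 4*(-2) = -8)
K(G) = -8*G
S(f) = (2 + f)**2
-220742/O(-93) - 316139/S(K(17)) = -220742/(-10 - 93)**2 - 316139/(2 - 8*17)**2 = -220742/((-103)**2) - 316139/(2 - 136)**2 = -220742/10609 - 316139/((-134)**2) = -220742*1/10609 - 316139/17956 = -220742/10609 - 316139*1/17956 = -220742/10609 - 316139/17956 = -7317562003/190495204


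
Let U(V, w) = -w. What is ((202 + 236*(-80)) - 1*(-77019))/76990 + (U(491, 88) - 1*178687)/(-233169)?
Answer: 27367199879/17951681310 ≈ 1.5245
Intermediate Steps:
((202 + 236*(-80)) - 1*(-77019))/76990 + (U(491, 88) - 1*178687)/(-233169) = ((202 + 236*(-80)) - 1*(-77019))/76990 + (-1*88 - 1*178687)/(-233169) = ((202 - 18880) + 77019)*(1/76990) + (-88 - 178687)*(-1/233169) = (-18678 + 77019)*(1/76990) - 178775*(-1/233169) = 58341*(1/76990) + 178775/233169 = 58341/76990 + 178775/233169 = 27367199879/17951681310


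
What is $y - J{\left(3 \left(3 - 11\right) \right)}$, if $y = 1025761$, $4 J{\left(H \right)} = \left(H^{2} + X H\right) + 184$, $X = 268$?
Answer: $1027179$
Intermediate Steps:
$J{\left(H \right)} = 46 + 67 H + \frac{H^{2}}{4}$ ($J{\left(H \right)} = \frac{\left(H^{2} + 268 H\right) + 184}{4} = \frac{184 + H^{2} + 268 H}{4} = 46 + 67 H + \frac{H^{2}}{4}$)
$y - J{\left(3 \left(3 - 11\right) \right)} = 1025761 - \left(46 + 67 \cdot 3 \left(3 - 11\right) + \frac{\left(3 \left(3 - 11\right)\right)^{2}}{4}\right) = 1025761 - \left(46 + 67 \cdot 3 \left(-8\right) + \frac{\left(3 \left(-8\right)\right)^{2}}{4}\right) = 1025761 - \left(46 + 67 \left(-24\right) + \frac{\left(-24\right)^{2}}{4}\right) = 1025761 - \left(46 - 1608 + \frac{1}{4} \cdot 576\right) = 1025761 - \left(46 - 1608 + 144\right) = 1025761 - -1418 = 1025761 + 1418 = 1027179$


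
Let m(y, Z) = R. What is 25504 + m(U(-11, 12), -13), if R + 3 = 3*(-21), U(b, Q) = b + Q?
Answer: 25438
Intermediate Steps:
U(b, Q) = Q + b
R = -66 (R = -3 + 3*(-21) = -3 - 63 = -66)
m(y, Z) = -66
25504 + m(U(-11, 12), -13) = 25504 - 66 = 25438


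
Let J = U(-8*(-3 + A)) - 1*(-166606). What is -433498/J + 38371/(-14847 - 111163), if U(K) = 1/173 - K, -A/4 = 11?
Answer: -10553604554001/3623769243910 ≈ -2.9123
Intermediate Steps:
A = -44 (A = -4*11 = -44)
U(K) = 1/173 - K
J = 28757791/173 (J = (1/173 - (-8)*(-3 - 44)) - 1*(-166606) = (1/173 - (-8)*(-47)) + 166606 = (1/173 - 1*376) + 166606 = (1/173 - 376) + 166606 = -65047/173 + 166606 = 28757791/173 ≈ 1.6623e+5)
-433498/J + 38371/(-14847 - 111163) = -433498/28757791/173 + 38371/(-14847 - 111163) = -433498*173/28757791 + 38371/(-126010) = -74995154/28757791 + 38371*(-1/126010) = -74995154/28757791 - 38371/126010 = -10553604554001/3623769243910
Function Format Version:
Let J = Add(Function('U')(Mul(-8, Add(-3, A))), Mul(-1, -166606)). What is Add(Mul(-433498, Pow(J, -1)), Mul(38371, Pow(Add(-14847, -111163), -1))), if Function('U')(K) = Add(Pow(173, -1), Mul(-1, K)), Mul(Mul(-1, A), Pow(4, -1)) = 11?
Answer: Rational(-10553604554001, 3623769243910) ≈ -2.9123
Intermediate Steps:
A = -44 (A = Mul(-4, 11) = -44)
Function('U')(K) = Add(Rational(1, 173), Mul(-1, K))
J = Rational(28757791, 173) (J = Add(Add(Rational(1, 173), Mul(-1, Mul(-8, Add(-3, -44)))), Mul(-1, -166606)) = Add(Add(Rational(1, 173), Mul(-1, Mul(-8, -47))), 166606) = Add(Add(Rational(1, 173), Mul(-1, 376)), 166606) = Add(Add(Rational(1, 173), -376), 166606) = Add(Rational(-65047, 173), 166606) = Rational(28757791, 173) ≈ 1.6623e+5)
Add(Mul(-433498, Pow(J, -1)), Mul(38371, Pow(Add(-14847, -111163), -1))) = Add(Mul(-433498, Pow(Rational(28757791, 173), -1)), Mul(38371, Pow(Add(-14847, -111163), -1))) = Add(Mul(-433498, Rational(173, 28757791)), Mul(38371, Pow(-126010, -1))) = Add(Rational(-74995154, 28757791), Mul(38371, Rational(-1, 126010))) = Add(Rational(-74995154, 28757791), Rational(-38371, 126010)) = Rational(-10553604554001, 3623769243910)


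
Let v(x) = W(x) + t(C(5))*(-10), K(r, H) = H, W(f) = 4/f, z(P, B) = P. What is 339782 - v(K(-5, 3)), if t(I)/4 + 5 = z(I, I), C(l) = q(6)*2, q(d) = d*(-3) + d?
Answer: 1015862/3 ≈ 3.3862e+5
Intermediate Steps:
q(d) = -2*d (q(d) = -3*d + d = -2*d)
C(l) = -24 (C(l) = -2*6*2 = -12*2 = -24)
t(I) = -20 + 4*I
v(x) = 1160 + 4/x (v(x) = 4/x + (-20 + 4*(-24))*(-10) = 4/x + (-20 - 96)*(-10) = 4/x - 116*(-10) = 4/x + 1160 = 1160 + 4/x)
339782 - v(K(-5, 3)) = 339782 - (1160 + 4/3) = 339782 - 1*3484/3 = 339782 - 3484/3 = 1015862/3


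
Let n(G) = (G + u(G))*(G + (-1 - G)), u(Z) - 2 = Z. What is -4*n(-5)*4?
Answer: -128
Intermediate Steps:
u(Z) = 2 + Z
n(G) = -2 - 2*G (n(G) = (G + (2 + G))*(G + (-1 - G)) = (2 + 2*G)*(-1) = -2 - 2*G)
-4*n(-5)*4 = -4*(-2 - 2*(-5))*4 = -4*(-2 + 10)*4 = -4*8*4 = -32*4 = -128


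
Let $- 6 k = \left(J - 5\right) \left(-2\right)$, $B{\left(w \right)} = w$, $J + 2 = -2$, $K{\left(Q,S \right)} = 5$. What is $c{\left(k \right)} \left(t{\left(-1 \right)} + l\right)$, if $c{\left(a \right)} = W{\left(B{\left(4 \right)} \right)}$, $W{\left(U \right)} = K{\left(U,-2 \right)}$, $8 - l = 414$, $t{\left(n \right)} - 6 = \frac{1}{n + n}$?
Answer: $- \frac{4005}{2} \approx -2002.5$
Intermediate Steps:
$t{\left(n \right)} = 6 + \frac{1}{2 n}$ ($t{\left(n \right)} = 6 + \frac{1}{n + n} = 6 + \frac{1}{2 n}$)
$l = -406$ ($l = 8 - 414 = -406$)
$J = -4$ ($J = -2 - 2 = -4$)
$W{\left(U \right)} = 5$
$k = -3$ ($k = - \frac{\left(-4 - 5\right) \left(-2\right)}{6} = - \frac{\left(-9\right) \left(-2\right)}{6} = \left(- \frac{1}{6}\right) 18 = -3$)
$c{\left(a \right)} = 5$
$c{\left(k \right)} \left(t{\left(-1 \right)} + l\right) = 5 \left(\left(6 + \frac{1}{2 \left(-1\right)}\right) - 406\right) = 5 \left(\left(6 + \frac{1}{2} \left(-1\right)\right) - 406\right) = 5 \left(\left(6 - \frac{1}{2}\right) - 406\right) = 5 \left(\frac{11}{2} - 406\right) = 5 \left(- \frac{801}{2}\right) = - \frac{4005}{2}$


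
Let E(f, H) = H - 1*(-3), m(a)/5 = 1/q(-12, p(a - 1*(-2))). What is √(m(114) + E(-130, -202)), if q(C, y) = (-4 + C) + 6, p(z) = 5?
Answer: I*√798/2 ≈ 14.124*I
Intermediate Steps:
q(C, y) = 2 + C
m(a) = -½ (m(a) = 5/(2 - 12) = 5/(-10) = 5*(-⅒) = -½)
E(f, H) = 3 + H (E(f, H) = H + 3 = 3 + H)
√(m(114) + E(-130, -202)) = √(-½ + (3 - 202)) = √(-½ - 199) = √(-399/2) = I*√798/2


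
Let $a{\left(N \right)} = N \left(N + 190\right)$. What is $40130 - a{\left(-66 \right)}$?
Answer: $48314$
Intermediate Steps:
$a{\left(N \right)} = N \left(190 + N\right)$
$40130 - a{\left(-66 \right)} = 40130 - - 66 \left(190 - 66\right) = 40130 - \left(-66\right) 124 = 40130 - -8184 = 40130 + 8184 = 48314$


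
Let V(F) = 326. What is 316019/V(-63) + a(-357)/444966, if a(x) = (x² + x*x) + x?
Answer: 11725057560/12088243 ≈ 969.96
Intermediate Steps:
a(x) = x + 2*x² (a(x) = (x² + x²) + x = 2*x² + x = x + 2*x²)
316019/V(-63) + a(-357)/444966 = 316019/326 - 357*(1 + 2*(-357))/444966 = 316019*(1/326) - 357*(1 - 714)*(1/444966) = 316019/326 - 357*(-713)*(1/444966) = 316019/326 + 254541*(1/444966) = 316019/326 + 84847/148322 = 11725057560/12088243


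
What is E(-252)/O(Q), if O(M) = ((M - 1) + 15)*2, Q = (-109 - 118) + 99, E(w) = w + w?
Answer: 42/19 ≈ 2.2105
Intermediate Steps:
E(w) = 2*w
Q = -128 (Q = -227 + 99 = -128)
O(M) = 28 + 2*M (O(M) = ((-1 + M) + 15)*2 = (14 + M)*2 = 28 + 2*M)
E(-252)/O(Q) = (2*(-252))/(28 + 2*(-128)) = -504/(28 - 256) = -504/(-228) = -504*(-1/228) = 42/19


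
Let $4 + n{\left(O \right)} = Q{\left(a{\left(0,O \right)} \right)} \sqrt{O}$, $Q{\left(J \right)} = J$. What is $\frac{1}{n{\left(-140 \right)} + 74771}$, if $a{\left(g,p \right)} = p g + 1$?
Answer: $\frac{10681}{798586347} - \frac{2 i \sqrt{35}}{5590104429} \approx 1.3375 \cdot 10^{-5} - 2.1166 \cdot 10^{-9} i$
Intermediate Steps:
$a{\left(g,p \right)} = 1 + g p$ ($a{\left(g,p \right)} = g p + 1 = 1 + g p$)
$n{\left(O \right)} = -4 + \sqrt{O}$ ($n{\left(O \right)} = -4 + \left(1 + 0 O\right) \sqrt{O} = -4 + \left(1 + 0\right) \sqrt{O} = -4 + 1 \sqrt{O} = -4 + \sqrt{O}$)
$\frac{1}{n{\left(-140 \right)} + 74771} = \frac{1}{\left(-4 + \sqrt{-140}\right) + 74771} = \frac{1}{\left(-4 + 2 i \sqrt{35}\right) + 74771} = \frac{1}{74767 + 2 i \sqrt{35}}$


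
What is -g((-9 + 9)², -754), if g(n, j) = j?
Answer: 754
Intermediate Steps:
-g((-9 + 9)², -754) = -1*(-754) = 754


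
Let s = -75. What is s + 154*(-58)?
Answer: -9007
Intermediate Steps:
s + 154*(-58) = -75 + 154*(-58) = -75 - 8932 = -9007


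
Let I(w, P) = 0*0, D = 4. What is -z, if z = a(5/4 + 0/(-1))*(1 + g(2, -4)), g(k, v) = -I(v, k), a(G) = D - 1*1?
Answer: -3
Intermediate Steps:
I(w, P) = 0
a(G) = 3 (a(G) = 4 - 1*1 = 4 - 1 = 3)
g(k, v) = 0 (g(k, v) = -1*0 = 0)
z = 3 (z = 3*(1 + 0) = 3*1 = 3)
-z = -1*3 = -3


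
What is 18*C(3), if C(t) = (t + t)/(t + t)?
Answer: 18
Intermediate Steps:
C(t) = 1 (C(t) = (2*t)/((2*t)) = (2*t)*(1/(2*t)) = 1)
18*C(3) = 18*1 = 18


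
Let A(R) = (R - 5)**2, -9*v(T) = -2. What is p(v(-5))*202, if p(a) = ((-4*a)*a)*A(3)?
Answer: -12928/81 ≈ -159.60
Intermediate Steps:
v(T) = 2/9 (v(T) = -1/9*(-2) = 2/9)
A(R) = (-5 + R)**2
p(a) = -16*a**2 (p(a) = ((-4*a)*a)*(-5 + 3)**2 = -4*a**2*(-2)**2 = -4*a**2*4 = -16*a**2)
p(v(-5))*202 = -16*(2/9)**2*202 = -16*4/81*202 = -64/81*202 = -12928/81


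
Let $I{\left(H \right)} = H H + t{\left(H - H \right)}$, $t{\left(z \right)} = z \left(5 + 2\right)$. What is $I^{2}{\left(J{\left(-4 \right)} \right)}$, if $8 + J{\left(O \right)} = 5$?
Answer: $81$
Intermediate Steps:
$J{\left(O \right)} = -3$ ($J{\left(O \right)} = -8 + 5 = -3$)
$t{\left(z \right)} = 7 z$ ($t{\left(z \right)} = z 7 = 7 z$)
$I{\left(H \right)} = H^{2}$ ($I{\left(H \right)} = H H + 7 \left(H - H\right) = H^{2} + 7 \cdot 0 = H^{2} + 0 = H^{2}$)
$I^{2}{\left(J{\left(-4 \right)} \right)} = \left(\left(-3\right)^{2}\right)^{2} = 9^{2} = 81$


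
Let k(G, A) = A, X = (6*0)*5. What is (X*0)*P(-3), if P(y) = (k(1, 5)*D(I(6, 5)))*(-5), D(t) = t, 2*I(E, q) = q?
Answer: 0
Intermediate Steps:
I(E, q) = q/2
X = 0 (X = 0*5 = 0)
P(y) = -125/2 (P(y) = (5*((½)*5))*(-5) = (5*(5/2))*(-5) = (25/2)*(-5) = -125/2)
(X*0)*P(-3) = (0*0)*(-125/2) = 0*(-125/2) = 0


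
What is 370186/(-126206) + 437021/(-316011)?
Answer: -86068760186/19941242133 ≈ -4.3161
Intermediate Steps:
370186/(-126206) + 437021/(-316011) = 370186*(-1/126206) + 437021*(-1/316011) = -185093/63103 - 437021/316011 = -86068760186/19941242133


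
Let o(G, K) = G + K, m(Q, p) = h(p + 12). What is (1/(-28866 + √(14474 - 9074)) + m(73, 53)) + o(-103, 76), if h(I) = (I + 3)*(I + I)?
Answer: 1223891498527/138873426 - 5*√6/138873426 ≈ 8813.0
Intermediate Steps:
h(I) = 2*I*(3 + I) (h(I) = (3 + I)*(2*I) = 2*I*(3 + I))
m(Q, p) = 2*(12 + p)*(15 + p) (m(Q, p) = 2*(p + 12)*(3 + (p + 12)) = 2*(12 + p)*(3 + (12 + p)) = 2*(12 + p)*(15 + p))
(1/(-28866 + √(14474 - 9074)) + m(73, 53)) + o(-103, 76) = (1/(-28866 + √(14474 - 9074)) + 2*(12 + 53)*(15 + 53)) + (-103 + 76) = (1/(-28866 + √5400) + 2*65*68) - 27 = (1/(-28866 + 30*√6) + 8840) - 27 = (8840 + 1/(-28866 + 30*√6)) - 27 = 8813 + 1/(-28866 + 30*√6)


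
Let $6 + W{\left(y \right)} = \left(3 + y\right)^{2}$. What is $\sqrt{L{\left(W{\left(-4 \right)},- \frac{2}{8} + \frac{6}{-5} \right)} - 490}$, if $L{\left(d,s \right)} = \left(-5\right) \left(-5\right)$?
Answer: $i \sqrt{465} \approx 21.564 i$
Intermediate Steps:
$W{\left(y \right)} = -6 + \left(3 + y\right)^{2}$
$L{\left(d,s \right)} = 25$
$\sqrt{L{\left(W{\left(-4 \right)},- \frac{2}{8} + \frac{6}{-5} \right)} - 490} = \sqrt{25 - 490} = \sqrt{-465} = i \sqrt{465}$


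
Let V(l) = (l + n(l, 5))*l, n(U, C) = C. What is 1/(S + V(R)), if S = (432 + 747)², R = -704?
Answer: 1/1882137 ≈ 5.3131e-7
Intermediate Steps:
V(l) = l*(5 + l) (V(l) = (l + 5)*l = (5 + l)*l = l*(5 + l))
S = 1390041 (S = 1179² = 1390041)
1/(S + V(R)) = 1/(1390041 - 704*(5 - 704)) = 1/(1390041 - 704*(-699)) = 1/(1390041 + 492096) = 1/1882137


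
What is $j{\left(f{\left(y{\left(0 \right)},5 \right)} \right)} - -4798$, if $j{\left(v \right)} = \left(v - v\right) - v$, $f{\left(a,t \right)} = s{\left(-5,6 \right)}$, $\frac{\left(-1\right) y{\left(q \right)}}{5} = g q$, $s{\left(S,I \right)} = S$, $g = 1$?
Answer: $4803$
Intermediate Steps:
$y{\left(q \right)} = - 5 q$ ($y{\left(q \right)} = - 5 \cdot 1 q = - 5 q$)
$f{\left(a,t \right)} = -5$
$j{\left(v \right)} = - v$ ($j{\left(v \right)} = 0 - v = - v$)
$j{\left(f{\left(y{\left(0 \right)},5 \right)} \right)} - -4798 = \left(-1\right) \left(-5\right) - -4798 = 5 + 4798 = 4803$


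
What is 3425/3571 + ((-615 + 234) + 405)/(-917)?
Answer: 3055021/3274607 ≈ 0.93294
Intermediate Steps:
3425/3571 + ((-615 + 234) + 405)/(-917) = 3425*(1/3571) + (-381 + 405)*(-1/917) = 3425/3571 + 24*(-1/917) = 3425/3571 - 24/917 = 3055021/3274607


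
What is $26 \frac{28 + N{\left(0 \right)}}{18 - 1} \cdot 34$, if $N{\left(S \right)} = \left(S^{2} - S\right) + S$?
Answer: $1456$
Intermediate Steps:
$N{\left(S \right)} = S^{2}$
$26 \frac{28 + N{\left(0 \right)}}{18 - 1} \cdot 34 = 26 \frac{28 + 0^{2}}{18 - 1} \cdot 34 = 26 \frac{28 + 0}{17} \cdot 34 = 26 \cdot 28 \cdot \frac{1}{17} \cdot 34 = 26 \cdot \frac{28}{17} \cdot 34 = \frac{728}{17} \cdot 34 = 1456$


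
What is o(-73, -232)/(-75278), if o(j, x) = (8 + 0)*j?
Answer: 292/37639 ≈ 0.0077579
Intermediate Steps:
o(j, x) = 8*j
o(-73, -232)/(-75278) = (8*(-73))/(-75278) = -584*(-1/75278) = 292/37639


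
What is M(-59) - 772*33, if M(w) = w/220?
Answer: -5604779/220 ≈ -25476.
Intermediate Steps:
M(w) = w/220 (M(w) = w*(1/220) = w/220)
M(-59) - 772*33 = (1/220)*(-59) - 772*33 = -59/220 - 1*25476 = -59/220 - 25476 = -5604779/220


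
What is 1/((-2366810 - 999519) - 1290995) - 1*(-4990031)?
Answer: 23240191137043/4657324 ≈ 4.9900e+6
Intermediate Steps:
1/((-2366810 - 999519) - 1290995) - 1*(-4990031) = 1/(-3366329 - 1290995) + 4990031 = 1/(-4657324) + 4990031 = -1/4657324 + 4990031 = 23240191137043/4657324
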